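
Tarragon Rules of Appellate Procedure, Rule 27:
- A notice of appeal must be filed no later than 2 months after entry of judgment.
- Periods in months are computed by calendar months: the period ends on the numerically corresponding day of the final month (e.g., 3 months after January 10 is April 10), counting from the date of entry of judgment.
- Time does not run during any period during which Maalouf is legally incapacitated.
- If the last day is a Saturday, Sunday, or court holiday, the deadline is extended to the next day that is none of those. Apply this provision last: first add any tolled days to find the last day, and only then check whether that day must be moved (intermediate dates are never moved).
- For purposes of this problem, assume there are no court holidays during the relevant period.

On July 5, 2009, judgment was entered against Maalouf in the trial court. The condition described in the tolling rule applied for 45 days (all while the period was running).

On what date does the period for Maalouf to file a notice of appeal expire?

October 20, 2009

2 months after July 5, 2009 is September 5, 2009.
Tolling adds 45 days: September 5, 2009 + 45 days = October 20, 2009.
October 20, 2009 is a Tuesday and not a court holiday, so no extension applies.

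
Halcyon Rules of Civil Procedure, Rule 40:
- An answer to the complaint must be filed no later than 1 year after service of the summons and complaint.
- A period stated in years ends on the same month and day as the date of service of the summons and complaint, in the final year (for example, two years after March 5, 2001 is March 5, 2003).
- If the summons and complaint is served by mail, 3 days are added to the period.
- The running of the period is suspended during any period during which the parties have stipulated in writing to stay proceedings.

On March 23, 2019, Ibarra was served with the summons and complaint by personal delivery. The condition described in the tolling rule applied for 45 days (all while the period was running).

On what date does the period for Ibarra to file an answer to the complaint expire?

1 year after March 23, 2019 is March 23, 2020.
Service was not by mail, so no mail extension applies.
Tolling adds 45 days: March 23, 2020 + 45 days = May 7, 2020.

May 7, 2020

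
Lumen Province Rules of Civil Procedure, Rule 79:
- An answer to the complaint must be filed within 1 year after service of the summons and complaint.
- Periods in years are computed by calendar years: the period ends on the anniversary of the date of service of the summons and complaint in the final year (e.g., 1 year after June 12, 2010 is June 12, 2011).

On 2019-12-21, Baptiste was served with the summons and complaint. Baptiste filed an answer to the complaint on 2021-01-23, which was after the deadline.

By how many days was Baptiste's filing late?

33 days

1 year after 2019-12-21 is December 21, 2020.
The deadline is December 21, 2020; from December 21, 2020 to January 23, 2021 is 33 days.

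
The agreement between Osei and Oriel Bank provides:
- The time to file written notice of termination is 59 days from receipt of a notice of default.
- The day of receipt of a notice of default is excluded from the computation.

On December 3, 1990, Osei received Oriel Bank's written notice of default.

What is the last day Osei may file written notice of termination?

January 31, 1991

59 days after December 3, 1990 is January 31, 1991.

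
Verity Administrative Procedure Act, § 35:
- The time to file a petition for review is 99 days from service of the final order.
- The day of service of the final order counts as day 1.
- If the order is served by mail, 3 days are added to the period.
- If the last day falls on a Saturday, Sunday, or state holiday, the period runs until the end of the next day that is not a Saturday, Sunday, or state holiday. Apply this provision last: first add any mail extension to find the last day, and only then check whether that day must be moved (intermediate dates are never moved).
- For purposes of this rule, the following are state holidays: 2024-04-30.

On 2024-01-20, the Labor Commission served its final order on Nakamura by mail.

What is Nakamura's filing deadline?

May 1, 2024

Counting 2024-01-20 as day 1, day 99 is April 27, 2024.
Service was by mail, adding 3 days: April 27, 2024 + 3 days = April 30, 2024.
April 30, 2024 is a listed holiday. The next qualifying day is May 1, 2024.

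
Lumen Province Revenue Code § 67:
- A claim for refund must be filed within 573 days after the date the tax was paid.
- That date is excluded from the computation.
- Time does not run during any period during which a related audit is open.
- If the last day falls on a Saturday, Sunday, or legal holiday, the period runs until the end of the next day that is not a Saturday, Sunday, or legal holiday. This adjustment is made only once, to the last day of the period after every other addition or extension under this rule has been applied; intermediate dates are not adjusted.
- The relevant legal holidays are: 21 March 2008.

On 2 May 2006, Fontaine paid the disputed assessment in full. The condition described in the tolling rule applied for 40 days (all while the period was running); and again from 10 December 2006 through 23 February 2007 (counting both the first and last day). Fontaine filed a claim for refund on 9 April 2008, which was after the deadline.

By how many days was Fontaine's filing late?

573 days after 2 May 2006 is November 26, 2007.
Tolling adds 40 days: November 26, 2007 + 40 days = January 5, 2008.
From December 10, 2006 through February 23, 2007 inclusive is 76 days; tolling adds 76 days: January 5, 2008 + 76 days = March 21, 2008.
March 21, 2008 is a listed holiday; March 22, 2008 is Saturday; March 23, 2008 is Sunday. The next qualifying day is March 24, 2008.
The deadline is March 24, 2008; from March 24, 2008 to April 9, 2008 is 16 days.

16 days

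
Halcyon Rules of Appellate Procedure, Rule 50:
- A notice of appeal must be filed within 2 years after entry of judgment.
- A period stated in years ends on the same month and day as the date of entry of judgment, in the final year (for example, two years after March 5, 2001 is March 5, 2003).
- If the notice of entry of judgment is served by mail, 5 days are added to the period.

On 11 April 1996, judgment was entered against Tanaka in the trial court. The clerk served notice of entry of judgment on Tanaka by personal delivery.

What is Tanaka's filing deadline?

2 years after 11 April 1996 is April 11, 1998.
Service was not by mail, so no mail extension applies.

April 11, 1998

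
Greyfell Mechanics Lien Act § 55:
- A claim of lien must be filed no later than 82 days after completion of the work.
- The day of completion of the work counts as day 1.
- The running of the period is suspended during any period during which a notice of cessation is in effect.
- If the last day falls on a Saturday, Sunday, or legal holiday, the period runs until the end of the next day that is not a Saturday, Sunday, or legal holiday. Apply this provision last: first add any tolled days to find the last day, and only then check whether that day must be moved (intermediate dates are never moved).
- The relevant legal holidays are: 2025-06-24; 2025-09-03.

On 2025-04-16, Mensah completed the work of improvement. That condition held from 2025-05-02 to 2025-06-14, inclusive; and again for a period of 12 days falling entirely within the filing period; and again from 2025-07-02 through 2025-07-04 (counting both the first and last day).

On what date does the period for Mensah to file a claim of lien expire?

Counting 2025-04-16 as day 1, day 82 is July 6, 2025.
From May 2, 2025 through June 14, 2025 inclusive is 44 days; tolling adds 44 days: July 6, 2025 + 44 days = August 19, 2025.
Tolling adds 12 days: August 19, 2025 + 12 days = August 31, 2025.
From July 2, 2025 through July 4, 2025 inclusive is 3 days; tolling adds 3 days: August 31, 2025 + 3 days = September 3, 2025.
September 3, 2025 is a listed holiday. The next qualifying day is September 4, 2025.

September 4, 2025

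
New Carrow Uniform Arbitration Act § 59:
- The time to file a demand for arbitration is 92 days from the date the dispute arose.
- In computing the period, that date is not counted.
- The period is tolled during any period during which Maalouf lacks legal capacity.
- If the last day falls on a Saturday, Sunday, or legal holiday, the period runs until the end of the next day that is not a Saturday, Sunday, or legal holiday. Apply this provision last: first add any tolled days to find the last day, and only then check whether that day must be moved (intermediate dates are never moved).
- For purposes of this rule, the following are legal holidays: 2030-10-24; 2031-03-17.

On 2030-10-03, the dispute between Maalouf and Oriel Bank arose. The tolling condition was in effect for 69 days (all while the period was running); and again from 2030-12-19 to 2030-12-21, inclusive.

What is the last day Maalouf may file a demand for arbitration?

92 days after 2030-10-03 is January 3, 2031.
Tolling adds 69 days: January 3, 2031 + 69 days = March 13, 2031.
From December 19, 2030 through December 21, 2030 inclusive is 3 days; tolling adds 3 days: March 13, 2031 + 3 days = March 16, 2031.
March 16, 2031 is Sunday; March 17, 2031 is a listed holiday. The next qualifying day is March 18, 2031.

March 18, 2031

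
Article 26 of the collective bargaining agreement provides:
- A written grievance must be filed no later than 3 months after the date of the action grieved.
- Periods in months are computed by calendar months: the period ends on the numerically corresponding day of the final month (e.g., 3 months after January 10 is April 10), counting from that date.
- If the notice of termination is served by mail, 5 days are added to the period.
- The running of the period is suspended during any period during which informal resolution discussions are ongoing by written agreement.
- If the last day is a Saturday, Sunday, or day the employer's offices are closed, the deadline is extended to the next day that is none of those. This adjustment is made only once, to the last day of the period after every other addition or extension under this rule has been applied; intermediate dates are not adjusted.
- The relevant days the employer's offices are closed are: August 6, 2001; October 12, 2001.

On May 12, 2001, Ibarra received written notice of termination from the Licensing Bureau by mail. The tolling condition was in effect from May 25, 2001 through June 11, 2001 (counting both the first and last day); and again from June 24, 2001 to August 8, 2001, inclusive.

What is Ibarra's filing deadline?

3 months after May 12, 2001 is August 12, 2001.
Service was by mail, adding 5 days: August 12, 2001 + 5 days = August 17, 2001.
From May 25, 2001 through June 11, 2001 inclusive is 18 days; tolling adds 18 days: August 17, 2001 + 18 days = September 4, 2001.
From June 24, 2001 through August 8, 2001 inclusive is 46 days; tolling adds 46 days: September 4, 2001 + 46 days = October 20, 2001.
October 20, 2001 is Saturday; October 21, 2001 is Sunday. The next qualifying day is October 22, 2001.

October 22, 2001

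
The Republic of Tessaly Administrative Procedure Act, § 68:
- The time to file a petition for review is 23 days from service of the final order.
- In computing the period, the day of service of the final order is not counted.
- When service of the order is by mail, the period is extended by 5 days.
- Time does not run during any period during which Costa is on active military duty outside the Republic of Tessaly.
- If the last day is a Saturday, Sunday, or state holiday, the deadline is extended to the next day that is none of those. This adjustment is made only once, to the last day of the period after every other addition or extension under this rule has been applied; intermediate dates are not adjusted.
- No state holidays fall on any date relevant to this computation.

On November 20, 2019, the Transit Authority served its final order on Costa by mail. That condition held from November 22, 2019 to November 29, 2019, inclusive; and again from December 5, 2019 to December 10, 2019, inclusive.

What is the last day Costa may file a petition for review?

January 1, 2020

23 days after November 20, 2019 is December 13, 2019.
Service was by mail, adding 5 days: December 13, 2019 + 5 days = December 18, 2019.
From November 22, 2019 through November 29, 2019 inclusive is 8 days; tolling adds 8 days: December 18, 2019 + 8 days = December 26, 2019.
From December 5, 2019 through December 10, 2019 inclusive is 6 days; tolling adds 6 days: December 26, 2019 + 6 days = January 1, 2020.
January 1, 2020 is a Wednesday and not a state holiday, so no extension applies.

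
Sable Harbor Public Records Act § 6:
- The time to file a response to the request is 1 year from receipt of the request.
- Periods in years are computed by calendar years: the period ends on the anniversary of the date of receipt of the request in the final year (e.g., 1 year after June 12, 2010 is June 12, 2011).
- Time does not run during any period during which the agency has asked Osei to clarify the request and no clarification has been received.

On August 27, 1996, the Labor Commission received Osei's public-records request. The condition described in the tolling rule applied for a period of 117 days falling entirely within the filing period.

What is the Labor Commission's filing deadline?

1 year after August 27, 1996 is August 27, 1997.
Tolling adds 117 days: August 27, 1997 + 117 days = December 22, 1997.

December 22, 1997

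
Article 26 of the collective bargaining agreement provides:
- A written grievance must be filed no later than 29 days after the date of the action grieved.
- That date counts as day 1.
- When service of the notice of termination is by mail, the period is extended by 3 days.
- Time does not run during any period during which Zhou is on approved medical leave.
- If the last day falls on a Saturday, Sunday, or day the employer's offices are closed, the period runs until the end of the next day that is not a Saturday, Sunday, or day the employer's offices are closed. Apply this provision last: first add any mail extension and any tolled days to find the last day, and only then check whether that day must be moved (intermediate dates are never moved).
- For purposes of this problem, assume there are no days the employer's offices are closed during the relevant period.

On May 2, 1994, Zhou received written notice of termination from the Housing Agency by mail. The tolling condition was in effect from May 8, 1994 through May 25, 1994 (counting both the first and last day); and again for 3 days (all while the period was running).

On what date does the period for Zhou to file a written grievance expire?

June 23, 1994

Counting May 2, 1994 as day 1, day 29 is May 30, 1994.
Service was by mail, adding 3 days: May 30, 1994 + 3 days = June 2, 1994.
From May 8, 1994 through May 25, 1994 inclusive is 18 days; tolling adds 18 days: June 2, 1994 + 18 days = June 20, 1994.
Tolling adds 3 days: June 20, 1994 + 3 days = June 23, 1994.
June 23, 1994 is a Thursday and not a day the employer's offices are closed, so no extension applies.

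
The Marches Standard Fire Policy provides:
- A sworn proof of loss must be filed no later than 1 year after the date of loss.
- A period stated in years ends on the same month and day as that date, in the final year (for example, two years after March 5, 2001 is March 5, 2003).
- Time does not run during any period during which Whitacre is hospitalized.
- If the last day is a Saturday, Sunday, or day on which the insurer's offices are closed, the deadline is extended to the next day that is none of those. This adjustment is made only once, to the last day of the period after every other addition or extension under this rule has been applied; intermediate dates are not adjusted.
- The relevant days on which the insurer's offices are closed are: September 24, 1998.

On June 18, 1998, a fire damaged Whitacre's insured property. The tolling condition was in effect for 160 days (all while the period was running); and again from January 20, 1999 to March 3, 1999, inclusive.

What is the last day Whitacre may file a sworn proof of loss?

1 year after June 18, 1998 is June 18, 1999.
Tolling adds 160 days: June 18, 1999 + 160 days = November 25, 1999.
From January 20, 1999 through March 3, 1999 inclusive is 43 days; tolling adds 43 days: November 25, 1999 + 43 days = January 7, 2000.
January 7, 2000 is a Friday and not a day on which the insurer's offices are closed, so no extension applies.

January 7, 2000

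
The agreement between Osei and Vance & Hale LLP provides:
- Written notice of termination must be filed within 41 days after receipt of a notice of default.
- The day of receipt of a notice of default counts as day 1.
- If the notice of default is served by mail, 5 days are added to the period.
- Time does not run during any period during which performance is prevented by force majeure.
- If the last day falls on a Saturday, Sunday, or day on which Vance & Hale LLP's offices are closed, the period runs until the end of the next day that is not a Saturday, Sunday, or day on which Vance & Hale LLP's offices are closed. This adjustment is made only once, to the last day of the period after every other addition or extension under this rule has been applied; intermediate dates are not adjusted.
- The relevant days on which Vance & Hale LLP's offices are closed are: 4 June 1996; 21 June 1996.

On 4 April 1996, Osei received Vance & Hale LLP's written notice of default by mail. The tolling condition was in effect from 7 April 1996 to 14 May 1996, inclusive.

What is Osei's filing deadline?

June 26, 1996

Counting 4 April 1996 as day 1, day 41 is May 14, 1996.
Service was by mail, adding 5 days: May 14, 1996 + 5 days = May 19, 1996.
From April 7, 1996 through May 14, 1996 inclusive is 38 days; tolling adds 38 days: May 19, 1996 + 38 days = June 26, 1996.
June 26, 1996 is a Wednesday and not a day on which Vance & Hale LLP's offices are closed, so no extension applies.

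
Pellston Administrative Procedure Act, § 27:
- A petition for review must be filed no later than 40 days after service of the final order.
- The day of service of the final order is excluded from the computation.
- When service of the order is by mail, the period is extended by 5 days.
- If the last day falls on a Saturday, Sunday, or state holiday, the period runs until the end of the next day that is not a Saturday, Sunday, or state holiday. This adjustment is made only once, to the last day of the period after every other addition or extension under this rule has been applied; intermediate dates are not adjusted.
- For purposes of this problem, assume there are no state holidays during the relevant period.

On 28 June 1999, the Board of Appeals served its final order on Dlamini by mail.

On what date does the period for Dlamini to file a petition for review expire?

August 12, 1999

40 days after 28 June 1999 is August 7, 1999.
Service was by mail, adding 5 days: August 7, 1999 + 5 days = August 12, 1999.
August 12, 1999 is a Thursday and not a state holiday, so no extension applies.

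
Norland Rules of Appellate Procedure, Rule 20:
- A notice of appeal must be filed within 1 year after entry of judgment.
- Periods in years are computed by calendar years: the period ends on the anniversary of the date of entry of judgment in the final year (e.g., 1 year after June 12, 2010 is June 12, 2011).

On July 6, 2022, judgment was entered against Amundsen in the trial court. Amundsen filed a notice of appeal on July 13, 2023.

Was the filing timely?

No

1 year after July 6, 2022 is July 6, 2023.
The deadline is July 6, 2023; the filing on July 13, 2023 is after that date.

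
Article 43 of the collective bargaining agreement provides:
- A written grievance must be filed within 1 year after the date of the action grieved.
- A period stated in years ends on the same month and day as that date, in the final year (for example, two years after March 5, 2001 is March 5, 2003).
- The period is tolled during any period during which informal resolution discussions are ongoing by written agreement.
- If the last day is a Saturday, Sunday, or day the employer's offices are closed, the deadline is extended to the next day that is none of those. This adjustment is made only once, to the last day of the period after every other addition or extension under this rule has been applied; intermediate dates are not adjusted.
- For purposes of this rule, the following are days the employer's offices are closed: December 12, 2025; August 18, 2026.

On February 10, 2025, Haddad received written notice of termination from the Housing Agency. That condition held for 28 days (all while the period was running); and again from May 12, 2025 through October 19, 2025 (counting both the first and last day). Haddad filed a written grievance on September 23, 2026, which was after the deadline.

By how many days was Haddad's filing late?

35 days

1 year after February 10, 2025 is February 10, 2026.
Tolling adds 28 days: February 10, 2026 + 28 days = March 10, 2026.
From May 12, 2025 through October 19, 2025 inclusive is 161 days; tolling adds 161 days: March 10, 2026 + 161 days = August 18, 2026.
August 18, 2026 is a listed holiday. The next qualifying day is August 19, 2026.
The deadline is August 19, 2026; from August 19, 2026 to September 23, 2026 is 35 days.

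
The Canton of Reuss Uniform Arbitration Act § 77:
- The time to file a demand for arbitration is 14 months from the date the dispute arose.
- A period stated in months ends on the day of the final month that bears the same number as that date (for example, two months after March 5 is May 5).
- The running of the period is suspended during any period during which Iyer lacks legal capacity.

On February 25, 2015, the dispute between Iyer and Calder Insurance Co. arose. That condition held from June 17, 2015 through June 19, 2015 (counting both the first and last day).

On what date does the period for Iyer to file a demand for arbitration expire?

April 28, 2016

14 months after February 25, 2015 is April 25, 2016.
From June 17, 2015 through June 19, 2015 inclusive is 3 days; tolling adds 3 days: April 25, 2016 + 3 days = April 28, 2016.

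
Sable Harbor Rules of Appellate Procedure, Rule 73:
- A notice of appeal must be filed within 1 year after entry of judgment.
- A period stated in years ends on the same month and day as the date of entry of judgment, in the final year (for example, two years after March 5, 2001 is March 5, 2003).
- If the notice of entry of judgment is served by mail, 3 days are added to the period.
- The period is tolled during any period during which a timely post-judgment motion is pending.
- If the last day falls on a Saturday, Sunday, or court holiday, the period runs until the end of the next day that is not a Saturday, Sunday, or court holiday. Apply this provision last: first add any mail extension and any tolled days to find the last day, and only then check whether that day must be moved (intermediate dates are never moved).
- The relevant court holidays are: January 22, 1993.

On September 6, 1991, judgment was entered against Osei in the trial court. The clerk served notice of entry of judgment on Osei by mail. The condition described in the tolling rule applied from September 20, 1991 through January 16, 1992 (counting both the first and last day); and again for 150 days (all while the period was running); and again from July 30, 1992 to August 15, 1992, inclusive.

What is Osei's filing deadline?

1 year after September 6, 1991 is September 6, 1992.
Service was by mail, adding 3 days: September 6, 1992 + 3 days = September 9, 1992.
From September 20, 1991 through January 16, 1992 inclusive is 119 days; tolling adds 119 days: September 9, 1992 + 119 days = January 6, 1993.
Tolling adds 150 days: January 6, 1993 + 150 days = June 5, 1993.
From July 30, 1992 through August 15, 1992 inclusive is 17 days; tolling adds 17 days: June 5, 1993 + 17 days = June 22, 1993.
June 22, 1993 is a Tuesday and not a court holiday, so no extension applies.

June 22, 1993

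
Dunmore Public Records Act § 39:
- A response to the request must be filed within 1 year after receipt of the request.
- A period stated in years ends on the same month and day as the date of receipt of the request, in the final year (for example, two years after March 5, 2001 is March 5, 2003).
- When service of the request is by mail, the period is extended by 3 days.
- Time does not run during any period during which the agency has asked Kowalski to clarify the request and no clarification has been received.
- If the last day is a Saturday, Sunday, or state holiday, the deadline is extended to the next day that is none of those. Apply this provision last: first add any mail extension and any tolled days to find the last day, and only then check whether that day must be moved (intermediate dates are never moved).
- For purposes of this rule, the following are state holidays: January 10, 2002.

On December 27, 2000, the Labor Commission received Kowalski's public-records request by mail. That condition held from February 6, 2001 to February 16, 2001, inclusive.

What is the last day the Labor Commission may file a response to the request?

January 11, 2002

1 year after December 27, 2000 is December 27, 2001.
Service was by mail, adding 3 days: December 27, 2001 + 3 days = December 30, 2001.
From February 6, 2001 through February 16, 2001 inclusive is 11 days; tolling adds 11 days: December 30, 2001 + 11 days = January 10, 2002.
January 10, 2002 is a listed holiday. The next qualifying day is January 11, 2002.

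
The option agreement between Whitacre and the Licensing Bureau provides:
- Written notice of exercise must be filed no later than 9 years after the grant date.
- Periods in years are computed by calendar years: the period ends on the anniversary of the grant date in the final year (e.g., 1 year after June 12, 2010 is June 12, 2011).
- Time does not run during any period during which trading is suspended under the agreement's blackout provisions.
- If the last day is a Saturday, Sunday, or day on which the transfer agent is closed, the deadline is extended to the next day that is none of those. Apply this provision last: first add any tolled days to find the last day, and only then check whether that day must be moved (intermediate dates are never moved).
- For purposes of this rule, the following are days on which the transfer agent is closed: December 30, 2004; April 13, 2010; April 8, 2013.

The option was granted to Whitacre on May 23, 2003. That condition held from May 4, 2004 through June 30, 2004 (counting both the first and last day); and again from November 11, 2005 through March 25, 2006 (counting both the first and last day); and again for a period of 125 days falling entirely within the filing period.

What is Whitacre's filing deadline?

April 9, 2013

9 years after May 23, 2003 is May 23, 2012.
From May 4, 2004 through June 30, 2004 inclusive is 58 days; tolling adds 58 days: May 23, 2012 + 58 days = July 20, 2012.
From November 11, 2005 through March 25, 2006 inclusive is 135 days; tolling adds 135 days: July 20, 2012 + 135 days = December 2, 2012.
Tolling adds 125 days: December 2, 2012 + 125 days = April 6, 2013.
April 6, 2013 is Saturday; April 7, 2013 is Sunday; April 8, 2013 is a listed holiday. The next qualifying day is April 9, 2013.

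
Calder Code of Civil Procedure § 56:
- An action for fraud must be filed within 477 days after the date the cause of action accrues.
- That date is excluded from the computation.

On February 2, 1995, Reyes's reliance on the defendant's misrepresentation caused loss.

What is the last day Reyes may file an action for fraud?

477 days after February 2, 1995 is May 24, 1996.

May 24, 1996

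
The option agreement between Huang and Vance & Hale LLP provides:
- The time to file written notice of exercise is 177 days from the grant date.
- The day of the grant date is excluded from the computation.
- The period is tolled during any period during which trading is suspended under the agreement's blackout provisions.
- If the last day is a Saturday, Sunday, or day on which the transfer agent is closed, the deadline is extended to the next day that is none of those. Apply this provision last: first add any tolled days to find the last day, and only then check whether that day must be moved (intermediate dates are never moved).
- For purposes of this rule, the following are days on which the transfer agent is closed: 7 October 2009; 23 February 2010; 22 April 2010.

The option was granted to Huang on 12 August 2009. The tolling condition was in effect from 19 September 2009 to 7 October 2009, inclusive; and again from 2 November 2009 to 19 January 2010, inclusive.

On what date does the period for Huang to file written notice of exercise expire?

May 14, 2010

177 days after 12 August 2009 is February 5, 2010.
From September 19, 2009 through October 7, 2009 inclusive is 19 days; tolling adds 19 days: February 5, 2010 + 19 days = February 24, 2010.
From November 2, 2009 through January 19, 2010 inclusive is 79 days; tolling adds 79 days: February 24, 2010 + 79 days = May 14, 2010.
May 14, 2010 is a Friday and not a day on which the transfer agent is closed, so no extension applies.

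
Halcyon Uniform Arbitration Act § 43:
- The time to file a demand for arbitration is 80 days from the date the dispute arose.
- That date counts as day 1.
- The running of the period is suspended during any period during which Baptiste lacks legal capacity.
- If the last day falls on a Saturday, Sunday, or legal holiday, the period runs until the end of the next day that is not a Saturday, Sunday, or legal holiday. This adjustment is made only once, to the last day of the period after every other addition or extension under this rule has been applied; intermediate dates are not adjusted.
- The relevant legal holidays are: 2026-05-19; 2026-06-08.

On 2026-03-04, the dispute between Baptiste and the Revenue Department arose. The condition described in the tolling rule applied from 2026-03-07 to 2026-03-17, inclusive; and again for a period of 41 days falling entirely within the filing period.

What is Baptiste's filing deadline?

July 13, 2026

Counting 2026-03-04 as day 1, day 80 is May 22, 2026.
From March 7, 2026 through March 17, 2026 inclusive is 11 days; tolling adds 11 days: May 22, 2026 + 11 days = June 2, 2026.
Tolling adds 41 days: June 2, 2026 + 41 days = July 13, 2026.
July 13, 2026 is a Monday and not a legal holiday, so no extension applies.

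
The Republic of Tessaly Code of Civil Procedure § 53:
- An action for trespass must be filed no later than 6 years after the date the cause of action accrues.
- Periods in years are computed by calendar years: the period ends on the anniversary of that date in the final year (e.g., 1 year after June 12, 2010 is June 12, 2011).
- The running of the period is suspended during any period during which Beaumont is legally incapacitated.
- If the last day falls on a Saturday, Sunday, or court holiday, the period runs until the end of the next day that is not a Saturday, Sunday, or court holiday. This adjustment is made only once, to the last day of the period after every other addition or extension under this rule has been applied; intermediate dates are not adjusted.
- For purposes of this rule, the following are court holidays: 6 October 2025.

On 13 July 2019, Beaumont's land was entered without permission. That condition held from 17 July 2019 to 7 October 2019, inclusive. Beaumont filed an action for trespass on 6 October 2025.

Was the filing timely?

6 years after 13 July 2019 is July 13, 2025.
From July 17, 2019 through October 7, 2019 inclusive is 83 days; tolling adds 83 days: July 13, 2025 + 83 days = October 4, 2025.
October 4, 2025 is Saturday; October 5, 2025 is Sunday; October 6, 2025 is a listed holiday. The next qualifying day is October 7, 2025.
The deadline is October 7, 2025; the filing on October 6, 2025 is on or before that date.

Yes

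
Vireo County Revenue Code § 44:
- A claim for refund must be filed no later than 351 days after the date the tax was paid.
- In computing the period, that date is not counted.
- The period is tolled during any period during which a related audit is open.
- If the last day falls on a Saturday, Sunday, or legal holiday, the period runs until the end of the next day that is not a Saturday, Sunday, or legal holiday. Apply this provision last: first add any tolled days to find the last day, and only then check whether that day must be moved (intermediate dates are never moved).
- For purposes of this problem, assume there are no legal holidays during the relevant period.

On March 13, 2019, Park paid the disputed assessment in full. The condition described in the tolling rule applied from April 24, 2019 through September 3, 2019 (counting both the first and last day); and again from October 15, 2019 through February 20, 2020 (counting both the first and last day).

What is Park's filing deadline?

351 days after March 13, 2019 is February 27, 2020.
From April 24, 2019 through September 3, 2019 inclusive is 133 days; tolling adds 133 days: February 27, 2020 + 133 days = July 9, 2020.
From October 15, 2019 through February 20, 2020 inclusive is 129 days; tolling adds 129 days: July 9, 2020 + 129 days = November 15, 2020.
November 15, 2020 is Sunday. The next qualifying day is November 16, 2020.

November 16, 2020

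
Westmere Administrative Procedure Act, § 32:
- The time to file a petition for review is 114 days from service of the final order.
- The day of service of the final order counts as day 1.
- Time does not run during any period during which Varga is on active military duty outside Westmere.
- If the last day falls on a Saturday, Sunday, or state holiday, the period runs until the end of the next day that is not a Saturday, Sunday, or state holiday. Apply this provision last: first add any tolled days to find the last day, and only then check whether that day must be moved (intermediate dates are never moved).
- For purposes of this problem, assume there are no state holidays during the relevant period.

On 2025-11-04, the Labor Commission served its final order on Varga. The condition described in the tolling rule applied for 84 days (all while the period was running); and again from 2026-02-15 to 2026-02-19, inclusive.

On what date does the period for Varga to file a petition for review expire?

May 25, 2026

Counting 2025-11-04 as day 1, day 114 is February 25, 2026.
Tolling adds 84 days: February 25, 2026 + 84 days = May 20, 2026.
From February 15, 2026 through February 19, 2026 inclusive is 5 days; tolling adds 5 days: May 20, 2026 + 5 days = May 25, 2026.
May 25, 2026 is a Monday and not a state holiday, so no extension applies.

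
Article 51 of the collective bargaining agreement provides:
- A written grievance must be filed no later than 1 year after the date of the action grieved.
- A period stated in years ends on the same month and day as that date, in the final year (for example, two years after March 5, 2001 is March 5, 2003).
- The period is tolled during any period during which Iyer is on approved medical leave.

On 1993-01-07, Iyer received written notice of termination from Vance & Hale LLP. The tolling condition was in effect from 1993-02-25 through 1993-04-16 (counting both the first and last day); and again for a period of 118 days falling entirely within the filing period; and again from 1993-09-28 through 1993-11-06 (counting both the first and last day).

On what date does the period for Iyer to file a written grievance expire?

August 4, 1994

1 year after 1993-01-07 is January 7, 1994.
From February 25, 1993 through April 16, 1993 inclusive is 51 days; tolling adds 51 days: January 7, 1994 + 51 days = February 27, 1994.
Tolling adds 118 days: February 27, 1994 + 118 days = June 25, 1994.
From September 28, 1993 through November 6, 1993 inclusive is 40 days; tolling adds 40 days: June 25, 1994 + 40 days = August 4, 1994.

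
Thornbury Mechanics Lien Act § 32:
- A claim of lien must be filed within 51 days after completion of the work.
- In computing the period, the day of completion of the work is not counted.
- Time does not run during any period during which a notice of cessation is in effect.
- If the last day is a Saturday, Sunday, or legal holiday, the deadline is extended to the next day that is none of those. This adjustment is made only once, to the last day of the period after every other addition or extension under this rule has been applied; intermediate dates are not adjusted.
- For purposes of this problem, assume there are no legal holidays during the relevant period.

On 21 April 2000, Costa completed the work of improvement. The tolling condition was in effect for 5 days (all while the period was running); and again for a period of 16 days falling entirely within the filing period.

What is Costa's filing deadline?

51 days after 21 April 2000 is June 11, 2000.
Tolling adds 5 days: June 11, 2000 + 5 days = June 16, 2000.
Tolling adds 16 days: June 16, 2000 + 16 days = July 2, 2000.
July 2, 2000 is Sunday. The next qualifying day is July 3, 2000.

July 3, 2000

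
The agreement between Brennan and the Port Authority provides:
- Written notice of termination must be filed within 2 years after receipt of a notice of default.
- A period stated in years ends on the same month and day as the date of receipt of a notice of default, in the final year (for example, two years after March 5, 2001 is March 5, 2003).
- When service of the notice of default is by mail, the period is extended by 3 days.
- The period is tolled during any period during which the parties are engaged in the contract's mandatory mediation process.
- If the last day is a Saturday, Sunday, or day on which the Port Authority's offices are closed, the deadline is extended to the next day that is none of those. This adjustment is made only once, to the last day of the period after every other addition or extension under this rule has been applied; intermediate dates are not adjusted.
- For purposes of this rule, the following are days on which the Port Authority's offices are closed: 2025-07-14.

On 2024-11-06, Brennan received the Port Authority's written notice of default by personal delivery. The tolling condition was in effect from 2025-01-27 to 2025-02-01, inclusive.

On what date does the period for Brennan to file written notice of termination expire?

2 years after 2024-11-06 is November 6, 2026.
Service was not by mail, so no mail extension applies.
From January 27, 2025 through February 1, 2025 inclusive is 6 days; tolling adds 6 days: November 6, 2026 + 6 days = November 12, 2026.
November 12, 2026 is a Thursday and not a day on which the Port Authority's offices are closed, so no extension applies.

November 12, 2026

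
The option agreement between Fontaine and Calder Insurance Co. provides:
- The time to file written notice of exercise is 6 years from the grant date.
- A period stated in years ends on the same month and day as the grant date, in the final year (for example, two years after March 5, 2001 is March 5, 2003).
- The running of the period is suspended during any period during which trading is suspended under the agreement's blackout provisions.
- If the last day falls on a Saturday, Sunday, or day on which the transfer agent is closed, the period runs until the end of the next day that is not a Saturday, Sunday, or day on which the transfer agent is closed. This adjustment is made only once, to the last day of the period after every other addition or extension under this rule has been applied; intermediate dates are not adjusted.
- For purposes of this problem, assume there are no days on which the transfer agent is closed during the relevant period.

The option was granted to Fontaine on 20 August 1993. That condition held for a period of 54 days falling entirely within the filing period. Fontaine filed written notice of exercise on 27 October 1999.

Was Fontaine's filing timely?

6 years after 20 August 1993 is August 20, 1999.
Tolling adds 54 days: August 20, 1999 + 54 days = October 13, 1999.
October 13, 1999 is a Wednesday and not a day on which the transfer agent is closed, so no extension applies.
The deadline is October 13, 1999; the filing on October 27, 1999 is after that date.

No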